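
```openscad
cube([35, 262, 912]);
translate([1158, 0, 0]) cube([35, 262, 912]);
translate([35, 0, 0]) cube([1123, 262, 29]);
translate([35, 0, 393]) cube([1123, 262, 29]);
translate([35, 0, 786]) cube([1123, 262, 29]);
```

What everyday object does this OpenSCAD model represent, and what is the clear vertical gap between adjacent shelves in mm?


A bookshelf. The clear shelf gap is 364 mm.

Two tall side panels with 3 horizontal boards between them — a bookshelf. The first two shelf undersides are at z = 0 and z = 393; with shelf thickness 29, the clear gap is 393 − 0 − 29 = 364 mm.


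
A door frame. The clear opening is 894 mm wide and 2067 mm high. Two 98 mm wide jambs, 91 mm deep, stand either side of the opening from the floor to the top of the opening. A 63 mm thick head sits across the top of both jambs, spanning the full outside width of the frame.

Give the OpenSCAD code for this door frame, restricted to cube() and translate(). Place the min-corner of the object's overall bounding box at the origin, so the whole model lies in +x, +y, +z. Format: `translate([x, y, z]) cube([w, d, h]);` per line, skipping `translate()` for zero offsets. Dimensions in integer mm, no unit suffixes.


cube([98, 91, 2067]);
translate([992, 0, 0]) cube([98, 91, 2067]);
translate([0, 0, 2067]) cube([1090, 91, 63]);


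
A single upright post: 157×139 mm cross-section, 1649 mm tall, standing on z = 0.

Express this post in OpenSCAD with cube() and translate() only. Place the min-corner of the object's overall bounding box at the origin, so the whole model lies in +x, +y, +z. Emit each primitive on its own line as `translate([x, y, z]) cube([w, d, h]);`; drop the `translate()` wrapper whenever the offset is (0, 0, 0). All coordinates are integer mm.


cube([157, 139, 1649]);


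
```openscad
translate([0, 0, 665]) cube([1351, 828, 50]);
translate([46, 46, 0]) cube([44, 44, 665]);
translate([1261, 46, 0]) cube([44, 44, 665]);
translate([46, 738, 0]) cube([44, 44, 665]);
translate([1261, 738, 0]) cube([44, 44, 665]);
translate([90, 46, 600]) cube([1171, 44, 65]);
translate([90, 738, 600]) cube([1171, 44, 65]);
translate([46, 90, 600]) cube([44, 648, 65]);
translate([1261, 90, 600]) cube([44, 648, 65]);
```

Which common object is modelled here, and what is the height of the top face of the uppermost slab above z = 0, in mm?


A table. The table height is 715 mm.

A 1351×828×50 slab sits at z = 665 on four 44 mm square posts — a table. The top surface is at 665 + 50 = 715 mm.


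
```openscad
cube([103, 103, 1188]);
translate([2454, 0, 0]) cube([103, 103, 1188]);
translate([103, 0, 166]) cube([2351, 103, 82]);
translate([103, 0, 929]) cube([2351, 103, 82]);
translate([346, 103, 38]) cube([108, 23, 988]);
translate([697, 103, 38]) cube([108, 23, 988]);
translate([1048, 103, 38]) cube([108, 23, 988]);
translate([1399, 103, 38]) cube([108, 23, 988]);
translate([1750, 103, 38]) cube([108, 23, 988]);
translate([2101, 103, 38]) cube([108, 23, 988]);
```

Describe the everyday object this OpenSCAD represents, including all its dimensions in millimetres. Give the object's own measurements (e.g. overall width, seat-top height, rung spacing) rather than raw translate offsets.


A fence section. Two 103×103 mm posts, 1188 mm tall, stand on the floor with a clear span of 2351 mm between their inner faces. Two horizontal rails of 103×82 mm section span the gap between the posts with their undersides at z = 166 mm and z = 929 mm, flush with the posts' −y face. 6 pickets, each 108 mm wide, 23 mm thick and 988 mm tall, are fixed to the +y face of the rails with their bottoms at z = 38 mm, spaced across the span with a 243 mm gap after the −x post and between neighbouring pickets, with 245 mm left before the +x post.


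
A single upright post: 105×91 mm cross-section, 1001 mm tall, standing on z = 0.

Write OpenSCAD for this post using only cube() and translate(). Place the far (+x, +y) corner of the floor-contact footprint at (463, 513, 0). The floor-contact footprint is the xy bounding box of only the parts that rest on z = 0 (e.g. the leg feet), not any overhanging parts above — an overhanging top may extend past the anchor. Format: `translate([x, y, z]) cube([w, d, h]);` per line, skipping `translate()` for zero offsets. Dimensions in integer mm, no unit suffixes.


translate([358, 422, 0]) cube([105, 91, 1001]);


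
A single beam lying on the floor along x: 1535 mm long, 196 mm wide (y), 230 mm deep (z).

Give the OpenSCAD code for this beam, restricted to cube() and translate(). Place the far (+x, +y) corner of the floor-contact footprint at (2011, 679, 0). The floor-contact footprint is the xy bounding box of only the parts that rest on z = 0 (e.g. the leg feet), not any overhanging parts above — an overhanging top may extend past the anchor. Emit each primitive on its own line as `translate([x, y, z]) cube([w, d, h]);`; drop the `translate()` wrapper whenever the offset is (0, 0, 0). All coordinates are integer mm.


translate([476, 483, 0]) cube([1535, 196, 230]);


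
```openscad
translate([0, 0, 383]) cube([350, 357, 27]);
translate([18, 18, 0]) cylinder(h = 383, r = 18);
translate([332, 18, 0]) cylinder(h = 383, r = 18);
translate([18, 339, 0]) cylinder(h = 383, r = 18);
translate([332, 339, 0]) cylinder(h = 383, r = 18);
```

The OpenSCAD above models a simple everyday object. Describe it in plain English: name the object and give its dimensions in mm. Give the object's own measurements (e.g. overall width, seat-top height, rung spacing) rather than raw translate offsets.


A four-legged stool. The seat is a 350×357×27 mm slab whose top surface is at z = 410 mm; four round legs, each 36 mm in diameter, run from the floor (z = 0) to the underside of the seat, each leg's axis is inset half a diameter from the nearest pair of seat edges (so the leg's bounding box is flush with the corner).


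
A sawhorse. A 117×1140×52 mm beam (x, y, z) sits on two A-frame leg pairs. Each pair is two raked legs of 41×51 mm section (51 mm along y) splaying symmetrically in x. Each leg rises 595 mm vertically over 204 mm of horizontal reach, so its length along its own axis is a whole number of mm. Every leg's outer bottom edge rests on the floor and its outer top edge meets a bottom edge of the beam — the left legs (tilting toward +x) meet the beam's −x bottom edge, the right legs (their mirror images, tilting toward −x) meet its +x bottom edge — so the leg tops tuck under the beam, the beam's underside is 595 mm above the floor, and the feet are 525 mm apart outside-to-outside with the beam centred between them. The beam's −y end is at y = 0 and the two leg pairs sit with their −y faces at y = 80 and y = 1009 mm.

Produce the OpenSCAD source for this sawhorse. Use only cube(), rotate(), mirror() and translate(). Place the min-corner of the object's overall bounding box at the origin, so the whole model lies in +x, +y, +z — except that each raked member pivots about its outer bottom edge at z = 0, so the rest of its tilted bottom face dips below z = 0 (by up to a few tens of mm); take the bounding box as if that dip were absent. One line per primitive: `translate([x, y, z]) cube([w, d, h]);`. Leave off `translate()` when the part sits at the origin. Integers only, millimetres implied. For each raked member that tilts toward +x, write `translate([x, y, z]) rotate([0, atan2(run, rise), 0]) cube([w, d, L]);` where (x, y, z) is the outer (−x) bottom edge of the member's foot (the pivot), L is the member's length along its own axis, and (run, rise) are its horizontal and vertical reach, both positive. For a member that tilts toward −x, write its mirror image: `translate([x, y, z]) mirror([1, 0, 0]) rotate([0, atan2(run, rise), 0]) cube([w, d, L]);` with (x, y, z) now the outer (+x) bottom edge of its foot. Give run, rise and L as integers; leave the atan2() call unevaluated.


// leg length = √(204² + 595²) = 629
// right-leg outer foot x = 2·204 + 117 = 525
// beam min-corner = (204, 0, 595)
translate([204, 0, 595]) cube([117, 1140, 52]);
translate([0, 80, 0]) rotate([0, atan2(204, 595), 0]) cube([41, 51, 629]);
translate([525, 80, 0]) mirror([1, 0, 0]) rotate([0, atan2(204, 595), 0]) cube([41, 51, 629]);
translate([0, 1009, 0]) rotate([0, atan2(204, 595), 0]) cube([41, 51, 629]);
translate([525, 1009, 0]) mirror([1, 0, 0]) rotate([0, atan2(204, 595), 0]) cube([41, 51, 629]);


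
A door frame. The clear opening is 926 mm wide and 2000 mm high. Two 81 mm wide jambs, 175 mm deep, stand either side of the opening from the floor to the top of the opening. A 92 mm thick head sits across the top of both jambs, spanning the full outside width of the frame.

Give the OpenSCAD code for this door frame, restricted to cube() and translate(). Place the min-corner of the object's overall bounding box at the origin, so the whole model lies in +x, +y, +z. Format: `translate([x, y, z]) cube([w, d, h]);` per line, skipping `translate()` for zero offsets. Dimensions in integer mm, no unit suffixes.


cube([81, 175, 2000]);
translate([1007, 0, 0]) cube([81, 175, 2000]);
translate([0, 0, 2000]) cube([1088, 175, 92]);


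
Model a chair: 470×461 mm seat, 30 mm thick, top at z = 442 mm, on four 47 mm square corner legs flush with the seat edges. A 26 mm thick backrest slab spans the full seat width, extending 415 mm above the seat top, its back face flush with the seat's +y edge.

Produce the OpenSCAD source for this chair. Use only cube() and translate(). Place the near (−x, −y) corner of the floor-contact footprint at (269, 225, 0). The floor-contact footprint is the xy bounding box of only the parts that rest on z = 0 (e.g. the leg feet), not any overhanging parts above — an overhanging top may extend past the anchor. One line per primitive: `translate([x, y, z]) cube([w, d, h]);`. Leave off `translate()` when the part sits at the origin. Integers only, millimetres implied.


translate([269, 225, 412]) cube([470, 461, 30]);
translate([269, 225, 0]) cube([47, 47, 412]);
translate([692, 225, 0]) cube([47, 47, 412]);
translate([269, 639, 0]) cube([47, 47, 412]);
translate([692, 639, 0]) cube([47, 47, 412]);
translate([269, 660, 442]) cube([470, 26, 415]);


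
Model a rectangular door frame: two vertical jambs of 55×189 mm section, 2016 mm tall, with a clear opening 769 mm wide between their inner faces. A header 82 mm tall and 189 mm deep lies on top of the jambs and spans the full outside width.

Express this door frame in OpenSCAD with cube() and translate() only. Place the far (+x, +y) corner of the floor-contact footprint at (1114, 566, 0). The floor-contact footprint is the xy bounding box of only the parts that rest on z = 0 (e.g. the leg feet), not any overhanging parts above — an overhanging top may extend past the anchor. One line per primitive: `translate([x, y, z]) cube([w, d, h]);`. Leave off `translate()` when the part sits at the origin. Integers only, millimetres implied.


translate([235, 377, 0]) cube([55, 189, 2016]);
translate([1059, 377, 0]) cube([55, 189, 2016]);
translate([235, 377, 2016]) cube([879, 189, 82]);


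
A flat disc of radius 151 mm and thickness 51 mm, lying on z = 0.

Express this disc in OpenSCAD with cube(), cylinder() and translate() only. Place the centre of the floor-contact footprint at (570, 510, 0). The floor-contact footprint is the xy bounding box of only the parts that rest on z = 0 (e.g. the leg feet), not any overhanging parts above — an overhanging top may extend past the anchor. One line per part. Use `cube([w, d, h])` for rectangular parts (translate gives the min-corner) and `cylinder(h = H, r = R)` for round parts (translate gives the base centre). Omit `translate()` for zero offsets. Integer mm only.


translate([570, 510, 0]) cylinder(h = 51, r = 151);


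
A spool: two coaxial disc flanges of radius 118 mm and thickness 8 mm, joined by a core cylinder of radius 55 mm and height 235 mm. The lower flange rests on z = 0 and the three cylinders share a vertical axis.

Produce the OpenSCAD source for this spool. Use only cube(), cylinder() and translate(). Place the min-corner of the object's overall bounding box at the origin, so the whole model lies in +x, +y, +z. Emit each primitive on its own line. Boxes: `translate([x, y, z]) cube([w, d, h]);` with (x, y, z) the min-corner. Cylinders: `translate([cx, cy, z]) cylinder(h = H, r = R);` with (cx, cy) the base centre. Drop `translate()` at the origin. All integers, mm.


translate([118, 118, 0]) cylinder(h = 8, r = 118);
translate([118, 118, 8]) cylinder(h = 235, r = 55);
translate([118, 118, 243]) cylinder(h = 8, r = 118);


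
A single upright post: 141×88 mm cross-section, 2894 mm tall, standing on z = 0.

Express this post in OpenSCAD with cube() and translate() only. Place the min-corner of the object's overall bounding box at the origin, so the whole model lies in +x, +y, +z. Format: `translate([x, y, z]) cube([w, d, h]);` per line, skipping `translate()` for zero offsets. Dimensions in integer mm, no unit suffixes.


cube([141, 88, 2894]);


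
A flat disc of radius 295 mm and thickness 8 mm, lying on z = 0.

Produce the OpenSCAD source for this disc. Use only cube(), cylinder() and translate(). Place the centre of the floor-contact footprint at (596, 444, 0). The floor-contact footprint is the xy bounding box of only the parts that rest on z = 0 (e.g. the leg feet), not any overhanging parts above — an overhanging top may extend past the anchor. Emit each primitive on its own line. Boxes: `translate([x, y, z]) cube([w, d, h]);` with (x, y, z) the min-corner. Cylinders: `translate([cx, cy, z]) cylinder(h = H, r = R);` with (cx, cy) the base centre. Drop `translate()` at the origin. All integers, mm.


translate([596, 444, 0]) cylinder(h = 8, r = 295);


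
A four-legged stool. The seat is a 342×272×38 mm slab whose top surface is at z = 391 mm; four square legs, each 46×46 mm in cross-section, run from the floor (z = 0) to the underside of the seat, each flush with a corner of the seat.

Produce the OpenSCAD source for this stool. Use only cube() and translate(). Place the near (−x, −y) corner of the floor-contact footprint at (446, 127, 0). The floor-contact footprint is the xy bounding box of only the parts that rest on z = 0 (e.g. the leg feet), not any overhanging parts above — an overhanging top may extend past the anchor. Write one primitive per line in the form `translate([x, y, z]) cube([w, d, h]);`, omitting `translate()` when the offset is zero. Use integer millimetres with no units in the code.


translate([446, 127, 353]) cube([342, 272, 38]);
translate([446, 127, 0]) cube([46, 46, 353]);
translate([742, 127, 0]) cube([46, 46, 353]);
translate([446, 353, 0]) cube([46, 46, 353]);
translate([742, 353, 0]) cube([46, 46, 353]);


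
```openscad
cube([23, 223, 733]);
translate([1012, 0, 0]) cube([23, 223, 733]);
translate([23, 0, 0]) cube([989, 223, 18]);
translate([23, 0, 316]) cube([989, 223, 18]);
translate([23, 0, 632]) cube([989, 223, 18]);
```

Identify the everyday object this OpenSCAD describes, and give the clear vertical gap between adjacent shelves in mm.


A bookshelf. The clear shelf gap is 298 mm.

Two tall side panels with 3 horizontal boards between them — a bookshelf. The first two shelf undersides are at z = 0 and z = 316; with shelf thickness 18, the clear gap is 316 − 0 − 18 = 298 mm.


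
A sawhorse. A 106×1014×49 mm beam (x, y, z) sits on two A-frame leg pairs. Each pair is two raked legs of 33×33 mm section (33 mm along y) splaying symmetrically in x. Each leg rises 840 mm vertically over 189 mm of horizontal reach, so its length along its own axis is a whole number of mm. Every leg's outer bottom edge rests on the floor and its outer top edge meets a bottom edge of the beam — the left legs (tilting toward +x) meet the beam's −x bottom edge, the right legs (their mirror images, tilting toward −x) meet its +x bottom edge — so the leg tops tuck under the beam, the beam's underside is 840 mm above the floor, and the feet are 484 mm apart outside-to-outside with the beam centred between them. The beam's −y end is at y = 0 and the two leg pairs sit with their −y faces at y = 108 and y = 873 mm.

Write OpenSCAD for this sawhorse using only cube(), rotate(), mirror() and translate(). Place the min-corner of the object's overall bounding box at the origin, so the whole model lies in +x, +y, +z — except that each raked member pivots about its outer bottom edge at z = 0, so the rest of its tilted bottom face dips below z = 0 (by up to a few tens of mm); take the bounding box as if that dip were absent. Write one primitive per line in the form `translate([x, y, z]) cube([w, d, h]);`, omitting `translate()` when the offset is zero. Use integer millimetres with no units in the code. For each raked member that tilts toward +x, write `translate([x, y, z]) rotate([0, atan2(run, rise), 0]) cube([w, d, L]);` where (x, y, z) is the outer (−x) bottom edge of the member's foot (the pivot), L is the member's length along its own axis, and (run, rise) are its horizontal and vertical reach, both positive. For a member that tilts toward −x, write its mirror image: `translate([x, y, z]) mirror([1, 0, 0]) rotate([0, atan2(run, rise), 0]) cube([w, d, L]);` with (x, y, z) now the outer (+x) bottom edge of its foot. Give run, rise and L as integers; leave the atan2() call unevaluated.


translate([189, 0, 840]) cube([106, 1014, 49]);
translate([0, 108, 0]) rotate([0, atan2(189, 840), 0]) cube([33, 33, 861]);
translate([484, 108, 0]) mirror([1, 0, 0]) rotate([0, atan2(189, 840), 0]) cube([33, 33, 861]);
translate([0, 873, 0]) rotate([0, atan2(189, 840), 0]) cube([33, 33, 861]);
translate([484, 873, 0]) mirror([1, 0, 0]) rotate([0, atan2(189, 840), 0]) cube([33, 33, 861]);


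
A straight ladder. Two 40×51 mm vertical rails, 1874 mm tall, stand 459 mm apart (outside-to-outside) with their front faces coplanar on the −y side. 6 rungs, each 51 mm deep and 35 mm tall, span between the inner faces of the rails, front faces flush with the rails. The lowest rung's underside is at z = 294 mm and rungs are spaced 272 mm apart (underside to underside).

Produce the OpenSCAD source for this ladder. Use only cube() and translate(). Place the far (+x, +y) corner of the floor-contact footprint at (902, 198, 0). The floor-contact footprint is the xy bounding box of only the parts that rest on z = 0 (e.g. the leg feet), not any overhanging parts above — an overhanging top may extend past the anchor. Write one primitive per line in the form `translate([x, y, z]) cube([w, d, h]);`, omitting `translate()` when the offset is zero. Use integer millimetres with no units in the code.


translate([443, 147, 0]) cube([40, 51, 1874]);
translate([862, 147, 0]) cube([40, 51, 1874]);
translate([483, 147, 294]) cube([379, 51, 35]);
translate([483, 147, 566]) cube([379, 51, 35]);
translate([483, 147, 838]) cube([379, 51, 35]);
translate([483, 147, 1110]) cube([379, 51, 35]);
translate([483, 147, 1382]) cube([379, 51, 35]);
translate([483, 147, 1654]) cube([379, 51, 35]);


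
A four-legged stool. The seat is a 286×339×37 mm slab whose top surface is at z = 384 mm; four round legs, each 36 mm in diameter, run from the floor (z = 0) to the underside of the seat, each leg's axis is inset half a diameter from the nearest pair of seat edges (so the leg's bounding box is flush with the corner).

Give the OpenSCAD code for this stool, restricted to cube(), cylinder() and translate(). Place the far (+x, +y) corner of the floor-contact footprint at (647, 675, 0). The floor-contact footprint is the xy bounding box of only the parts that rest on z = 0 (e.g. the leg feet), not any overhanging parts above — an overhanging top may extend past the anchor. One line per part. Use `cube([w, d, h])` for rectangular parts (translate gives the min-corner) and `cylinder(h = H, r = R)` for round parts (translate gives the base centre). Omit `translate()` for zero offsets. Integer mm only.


translate([361, 336, 347]) cube([286, 339, 37]);
translate([379, 354, 0]) cylinder(h = 347, r = 18);
translate([629, 354, 0]) cylinder(h = 347, r = 18);
translate([379, 657, 0]) cylinder(h = 347, r = 18);
translate([629, 657, 0]) cylinder(h = 347, r = 18);


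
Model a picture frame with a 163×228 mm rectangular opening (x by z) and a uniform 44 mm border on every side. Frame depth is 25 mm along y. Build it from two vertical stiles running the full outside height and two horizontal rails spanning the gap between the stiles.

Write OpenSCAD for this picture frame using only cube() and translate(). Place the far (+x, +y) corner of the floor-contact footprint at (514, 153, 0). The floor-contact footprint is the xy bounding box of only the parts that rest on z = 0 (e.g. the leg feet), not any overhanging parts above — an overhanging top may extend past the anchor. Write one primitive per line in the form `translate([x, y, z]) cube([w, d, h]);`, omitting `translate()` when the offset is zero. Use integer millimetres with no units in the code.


translate([263, 128, 0]) cube([44, 25, 316]);
translate([470, 128, 0]) cube([44, 25, 316]);
translate([307, 128, 0]) cube([163, 25, 44]);
translate([307, 128, 272]) cube([163, 25, 44]);


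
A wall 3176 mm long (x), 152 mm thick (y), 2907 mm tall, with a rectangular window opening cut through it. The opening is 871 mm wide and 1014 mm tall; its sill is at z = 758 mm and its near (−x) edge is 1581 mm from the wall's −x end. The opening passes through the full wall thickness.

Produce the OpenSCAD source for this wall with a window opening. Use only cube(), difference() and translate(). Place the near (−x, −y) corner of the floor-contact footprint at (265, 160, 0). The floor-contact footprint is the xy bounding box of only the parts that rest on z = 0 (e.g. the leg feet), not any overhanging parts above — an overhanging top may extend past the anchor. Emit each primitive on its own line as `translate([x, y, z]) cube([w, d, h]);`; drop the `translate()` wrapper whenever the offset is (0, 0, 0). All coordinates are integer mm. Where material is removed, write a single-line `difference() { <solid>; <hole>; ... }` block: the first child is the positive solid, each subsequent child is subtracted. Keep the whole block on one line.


difference() { translate([265, 160, 0]) cube([3176, 152, 2907]); translate([1846, 160, 758]) cube([871, 152, 1014]); }


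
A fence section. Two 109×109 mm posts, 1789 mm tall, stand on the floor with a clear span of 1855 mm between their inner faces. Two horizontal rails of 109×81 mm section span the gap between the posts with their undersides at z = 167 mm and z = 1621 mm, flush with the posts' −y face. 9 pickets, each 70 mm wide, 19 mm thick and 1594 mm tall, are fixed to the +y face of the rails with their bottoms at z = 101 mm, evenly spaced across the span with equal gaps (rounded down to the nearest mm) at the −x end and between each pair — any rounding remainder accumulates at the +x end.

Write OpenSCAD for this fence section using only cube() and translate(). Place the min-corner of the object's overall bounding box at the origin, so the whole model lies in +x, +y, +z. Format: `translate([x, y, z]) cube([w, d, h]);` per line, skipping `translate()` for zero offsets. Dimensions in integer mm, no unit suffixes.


cube([109, 109, 1789]);
translate([1964, 0, 0]) cube([109, 109, 1789]);
translate([109, 0, 167]) cube([1855, 109, 81]);
translate([109, 0, 1621]) cube([1855, 109, 81]);
translate([231, 109, 101]) cube([70, 19, 1594]);
translate([423, 109, 101]) cube([70, 19, 1594]);
translate([615, 109, 101]) cube([70, 19, 1594]);
translate([807, 109, 101]) cube([70, 19, 1594]);
translate([999, 109, 101]) cube([70, 19, 1594]);
translate([1191, 109, 101]) cube([70, 19, 1594]);
translate([1383, 109, 101]) cube([70, 19, 1594]);
translate([1575, 109, 101]) cube([70, 19, 1594]);
translate([1767, 109, 101]) cube([70, 19, 1594]);


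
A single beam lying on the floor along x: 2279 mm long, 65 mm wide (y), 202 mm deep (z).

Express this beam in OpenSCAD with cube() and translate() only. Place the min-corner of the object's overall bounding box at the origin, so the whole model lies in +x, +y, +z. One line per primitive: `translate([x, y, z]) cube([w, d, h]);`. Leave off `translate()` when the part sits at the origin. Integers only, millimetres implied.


cube([2279, 65, 202]);


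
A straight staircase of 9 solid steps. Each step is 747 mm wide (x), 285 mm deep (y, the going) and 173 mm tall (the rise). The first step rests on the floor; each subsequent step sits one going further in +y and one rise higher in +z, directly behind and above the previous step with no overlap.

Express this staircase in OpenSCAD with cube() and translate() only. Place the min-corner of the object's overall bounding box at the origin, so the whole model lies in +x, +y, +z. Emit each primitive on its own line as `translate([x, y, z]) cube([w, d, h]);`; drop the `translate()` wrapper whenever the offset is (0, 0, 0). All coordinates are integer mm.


cube([747, 285, 173]);
translate([0, 285, 173]) cube([747, 285, 173]);
translate([0, 570, 346]) cube([747, 285, 173]);
translate([0, 855, 519]) cube([747, 285, 173]);
translate([0, 1140, 692]) cube([747, 285, 173]);
translate([0, 1425, 865]) cube([747, 285, 173]);
translate([0, 1710, 1038]) cube([747, 285, 173]);
translate([0, 1995, 1211]) cube([747, 285, 173]);
translate([0, 2280, 1384]) cube([747, 285, 173]);


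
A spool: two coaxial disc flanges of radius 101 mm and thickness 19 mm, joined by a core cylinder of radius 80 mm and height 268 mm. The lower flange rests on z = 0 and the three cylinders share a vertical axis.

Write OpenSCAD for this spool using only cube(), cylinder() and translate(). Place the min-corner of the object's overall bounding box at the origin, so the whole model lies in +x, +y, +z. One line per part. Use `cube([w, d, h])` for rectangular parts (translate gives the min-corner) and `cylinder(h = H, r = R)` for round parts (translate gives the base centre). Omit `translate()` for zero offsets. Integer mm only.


translate([101, 101, 0]) cylinder(h = 19, r = 101);
translate([101, 101, 19]) cylinder(h = 268, r = 80);
translate([101, 101, 287]) cylinder(h = 19, r = 101);


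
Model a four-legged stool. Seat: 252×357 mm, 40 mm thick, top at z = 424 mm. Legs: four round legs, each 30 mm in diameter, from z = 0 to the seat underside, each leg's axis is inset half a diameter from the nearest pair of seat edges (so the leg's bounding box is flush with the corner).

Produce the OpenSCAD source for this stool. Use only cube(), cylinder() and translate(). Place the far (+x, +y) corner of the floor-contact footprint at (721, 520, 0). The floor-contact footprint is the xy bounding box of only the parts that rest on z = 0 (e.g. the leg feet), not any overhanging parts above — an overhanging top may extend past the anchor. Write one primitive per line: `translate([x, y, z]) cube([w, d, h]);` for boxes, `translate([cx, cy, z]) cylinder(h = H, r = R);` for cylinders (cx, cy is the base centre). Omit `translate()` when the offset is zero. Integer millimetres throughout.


translate([469, 163, 384]) cube([252, 357, 40]);
translate([484, 178, 0]) cylinder(h = 384, r = 15);
translate([706, 178, 0]) cylinder(h = 384, r = 15);
translate([484, 505, 0]) cylinder(h = 384, r = 15);
translate([706, 505, 0]) cylinder(h = 384, r = 15);


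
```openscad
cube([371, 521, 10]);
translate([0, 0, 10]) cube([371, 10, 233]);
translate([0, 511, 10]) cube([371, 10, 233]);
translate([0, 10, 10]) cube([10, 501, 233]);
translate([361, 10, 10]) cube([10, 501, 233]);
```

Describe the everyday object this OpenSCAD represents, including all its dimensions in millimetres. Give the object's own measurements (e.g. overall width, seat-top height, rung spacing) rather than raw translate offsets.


An open-topped rectangular box: outside dimensions 371×521×243 mm, with a uniform wall and base thickness of 10 mm. The base is a full 371×521 slab on the floor; four walls sit on top of the base. The front and back walls (the −y and +y sides) span the full width; the two side walls fit between them.


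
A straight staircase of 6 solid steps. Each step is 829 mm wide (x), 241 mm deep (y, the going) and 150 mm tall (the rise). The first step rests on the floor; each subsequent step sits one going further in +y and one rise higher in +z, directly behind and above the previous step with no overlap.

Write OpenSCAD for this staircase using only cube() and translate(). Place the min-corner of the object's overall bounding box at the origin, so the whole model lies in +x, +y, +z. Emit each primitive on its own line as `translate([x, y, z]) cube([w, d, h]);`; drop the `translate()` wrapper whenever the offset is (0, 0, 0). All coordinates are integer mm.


cube([829, 241, 150]);
translate([0, 241, 150]) cube([829, 241, 150]);
translate([0, 482, 300]) cube([829, 241, 150]);
translate([0, 723, 450]) cube([829, 241, 150]);
translate([0, 964, 600]) cube([829, 241, 150]);
translate([0, 1205, 750]) cube([829, 241, 150]);


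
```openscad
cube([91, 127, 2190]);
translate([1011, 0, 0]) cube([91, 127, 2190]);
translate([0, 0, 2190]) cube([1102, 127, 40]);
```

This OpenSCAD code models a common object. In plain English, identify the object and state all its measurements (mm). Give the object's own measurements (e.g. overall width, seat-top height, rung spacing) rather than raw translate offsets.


A door frame. The clear opening is 920 mm wide and 2190 mm high. Two 91 mm wide jambs, 127 mm deep, stand either side of the opening from the floor to the top of the opening. A 40 mm thick head sits across the top of both jambs, spanning the full outside width of the frame.


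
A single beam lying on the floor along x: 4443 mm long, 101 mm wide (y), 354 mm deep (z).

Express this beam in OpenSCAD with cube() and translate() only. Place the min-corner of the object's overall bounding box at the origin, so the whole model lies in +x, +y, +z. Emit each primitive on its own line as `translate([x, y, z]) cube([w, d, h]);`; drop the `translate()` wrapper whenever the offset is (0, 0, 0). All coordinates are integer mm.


cube([4443, 101, 354]);


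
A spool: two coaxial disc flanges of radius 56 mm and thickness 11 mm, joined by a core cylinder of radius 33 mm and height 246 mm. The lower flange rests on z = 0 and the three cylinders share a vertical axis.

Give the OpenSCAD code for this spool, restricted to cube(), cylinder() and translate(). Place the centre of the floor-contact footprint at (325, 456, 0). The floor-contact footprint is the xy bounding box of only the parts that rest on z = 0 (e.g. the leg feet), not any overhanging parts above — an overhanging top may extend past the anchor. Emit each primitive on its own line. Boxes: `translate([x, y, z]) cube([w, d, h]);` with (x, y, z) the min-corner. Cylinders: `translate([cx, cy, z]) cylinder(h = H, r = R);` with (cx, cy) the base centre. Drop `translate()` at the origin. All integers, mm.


translate([325, 456, 0]) cylinder(h = 11, r = 56);
translate([325, 456, 11]) cylinder(h = 246, r = 33);
translate([325, 456, 257]) cylinder(h = 11, r = 56);


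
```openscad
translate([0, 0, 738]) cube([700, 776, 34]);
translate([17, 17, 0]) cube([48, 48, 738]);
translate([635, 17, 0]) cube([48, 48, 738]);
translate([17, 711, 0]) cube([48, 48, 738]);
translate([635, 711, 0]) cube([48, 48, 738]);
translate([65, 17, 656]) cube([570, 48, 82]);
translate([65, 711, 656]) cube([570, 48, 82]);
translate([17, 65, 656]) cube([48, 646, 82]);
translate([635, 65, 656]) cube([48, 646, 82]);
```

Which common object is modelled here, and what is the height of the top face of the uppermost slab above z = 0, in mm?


A table. The table height is 772 mm.

A 700×776×34 slab sits at z = 738 on four 48 mm square posts — a table. The top surface is at 738 + 34 = 772 mm.


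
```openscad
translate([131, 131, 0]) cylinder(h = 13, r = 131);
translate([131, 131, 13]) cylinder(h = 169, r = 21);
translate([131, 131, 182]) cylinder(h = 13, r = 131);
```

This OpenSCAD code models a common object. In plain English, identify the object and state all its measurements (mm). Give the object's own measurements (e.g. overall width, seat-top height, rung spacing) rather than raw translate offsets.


A spool: two coaxial disc flanges of radius 131 mm and thickness 13 mm, joined by a core cylinder of radius 21 mm and height 169 mm. The lower flange rests on z = 0 and the three cylinders share a vertical axis.


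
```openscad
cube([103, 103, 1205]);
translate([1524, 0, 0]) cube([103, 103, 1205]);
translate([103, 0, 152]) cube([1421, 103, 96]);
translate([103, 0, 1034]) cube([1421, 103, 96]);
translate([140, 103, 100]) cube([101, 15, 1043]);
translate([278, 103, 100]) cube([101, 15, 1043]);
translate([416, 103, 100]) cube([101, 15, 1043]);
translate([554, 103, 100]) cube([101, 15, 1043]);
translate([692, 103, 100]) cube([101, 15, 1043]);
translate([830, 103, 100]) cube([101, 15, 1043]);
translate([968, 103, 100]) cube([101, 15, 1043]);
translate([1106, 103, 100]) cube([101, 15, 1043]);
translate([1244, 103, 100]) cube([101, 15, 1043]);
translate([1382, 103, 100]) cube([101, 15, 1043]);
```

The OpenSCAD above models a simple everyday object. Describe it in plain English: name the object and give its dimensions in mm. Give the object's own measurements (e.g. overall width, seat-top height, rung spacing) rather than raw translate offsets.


A fence section. Two 103×103 mm posts, 1205 mm tall, stand on the floor with a clear span of 1421 mm between their inner faces. Two horizontal rails of 103×96 mm section span the gap between the posts with their undersides at z = 152 mm and z = 1034 mm, flush with the posts' −y face. 10 pickets, each 101 mm wide, 15 mm thick and 1043 mm tall, are fixed to the +y face of the rails with their bottoms at z = 100 mm, spaced across the span with a 37 mm gap after the −x post and between neighbouring pickets, with 41 mm left before the +x post.


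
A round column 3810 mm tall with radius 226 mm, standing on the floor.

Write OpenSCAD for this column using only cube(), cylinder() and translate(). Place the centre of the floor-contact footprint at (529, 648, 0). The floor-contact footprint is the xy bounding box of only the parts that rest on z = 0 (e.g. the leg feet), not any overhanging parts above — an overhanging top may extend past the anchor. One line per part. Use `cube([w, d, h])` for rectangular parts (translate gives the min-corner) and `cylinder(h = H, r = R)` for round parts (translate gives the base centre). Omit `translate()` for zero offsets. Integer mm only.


translate([529, 648, 0]) cylinder(h = 3810, r = 226);


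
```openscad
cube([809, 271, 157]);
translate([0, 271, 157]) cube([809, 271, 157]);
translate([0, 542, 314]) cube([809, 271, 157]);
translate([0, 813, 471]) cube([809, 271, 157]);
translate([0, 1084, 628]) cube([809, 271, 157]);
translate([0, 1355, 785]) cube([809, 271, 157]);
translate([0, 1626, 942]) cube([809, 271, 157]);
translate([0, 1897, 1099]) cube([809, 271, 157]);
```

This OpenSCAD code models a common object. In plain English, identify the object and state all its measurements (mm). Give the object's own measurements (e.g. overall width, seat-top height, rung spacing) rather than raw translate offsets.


A straight staircase of 8 solid steps. Each step is 809 mm wide (x), 271 mm deep (y, the going) and 157 mm tall (the rise). The first step rests on the floor; each subsequent step sits one going further in +y and one rise higher in +z, directly behind and above the previous step with no overlap.


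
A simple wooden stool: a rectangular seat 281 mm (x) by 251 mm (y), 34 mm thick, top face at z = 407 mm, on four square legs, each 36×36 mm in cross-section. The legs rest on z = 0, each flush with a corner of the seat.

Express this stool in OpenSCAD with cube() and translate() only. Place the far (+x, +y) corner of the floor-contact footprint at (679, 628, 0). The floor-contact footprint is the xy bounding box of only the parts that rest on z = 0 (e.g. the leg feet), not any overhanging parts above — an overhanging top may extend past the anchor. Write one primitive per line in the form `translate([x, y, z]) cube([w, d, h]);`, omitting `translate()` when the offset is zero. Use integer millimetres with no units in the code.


translate([398, 377, 373]) cube([281, 251, 34]);
translate([398, 377, 0]) cube([36, 36, 373]);
translate([643, 377, 0]) cube([36, 36, 373]);
translate([398, 592, 0]) cube([36, 36, 373]);
translate([643, 592, 0]) cube([36, 36, 373]);


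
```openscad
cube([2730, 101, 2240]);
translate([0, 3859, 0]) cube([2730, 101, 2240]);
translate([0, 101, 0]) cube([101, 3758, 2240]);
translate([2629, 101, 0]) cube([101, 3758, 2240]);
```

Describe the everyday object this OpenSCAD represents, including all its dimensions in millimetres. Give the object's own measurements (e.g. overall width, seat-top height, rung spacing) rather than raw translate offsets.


The wall frame of a small rectangular building: four walls, each 2240 mm tall and 101 mm thick, enclosing a footprint 2730 mm (x) by 3960 mm (y) outside-to-outside, with no floor or roof. The front and back walls (the −y and +y sides) span the full width; the two side walls fit between them.


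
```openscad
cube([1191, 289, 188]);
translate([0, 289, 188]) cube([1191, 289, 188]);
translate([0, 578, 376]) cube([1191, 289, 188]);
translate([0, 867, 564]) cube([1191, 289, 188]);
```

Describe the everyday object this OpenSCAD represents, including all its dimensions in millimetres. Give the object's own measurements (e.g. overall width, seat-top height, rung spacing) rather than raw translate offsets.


A straight staircase of 4 solid steps. Each step is 1191 mm wide (x), 289 mm deep (y, the going) and 188 mm tall (the rise). The first step rests on the floor; each subsequent step sits one going further in +y and one rise higher in +z, directly behind and above the previous step with no overlap.


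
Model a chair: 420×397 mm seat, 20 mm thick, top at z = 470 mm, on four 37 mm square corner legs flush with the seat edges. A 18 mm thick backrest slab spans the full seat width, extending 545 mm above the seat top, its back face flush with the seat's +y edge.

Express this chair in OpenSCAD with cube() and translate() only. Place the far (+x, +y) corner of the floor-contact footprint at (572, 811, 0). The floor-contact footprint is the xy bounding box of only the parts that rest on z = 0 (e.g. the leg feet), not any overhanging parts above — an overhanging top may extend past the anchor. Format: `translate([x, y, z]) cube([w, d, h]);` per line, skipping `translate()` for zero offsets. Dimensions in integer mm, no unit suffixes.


translate([152, 414, 450]) cube([420, 397, 20]);
translate([152, 414, 0]) cube([37, 37, 450]);
translate([535, 414, 0]) cube([37, 37, 450]);
translate([152, 774, 0]) cube([37, 37, 450]);
translate([535, 774, 0]) cube([37, 37, 450]);
translate([152, 793, 470]) cube([420, 18, 545]);


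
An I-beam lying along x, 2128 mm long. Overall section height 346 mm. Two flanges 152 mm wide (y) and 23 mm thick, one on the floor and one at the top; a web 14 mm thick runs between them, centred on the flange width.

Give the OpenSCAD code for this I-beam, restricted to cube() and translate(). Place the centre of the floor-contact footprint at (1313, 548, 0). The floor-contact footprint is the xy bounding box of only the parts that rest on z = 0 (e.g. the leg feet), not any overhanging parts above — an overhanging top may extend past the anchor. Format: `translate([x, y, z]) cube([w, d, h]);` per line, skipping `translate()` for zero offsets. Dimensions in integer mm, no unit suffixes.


translate([249, 472, 0]) cube([2128, 152, 23]);
translate([249, 541, 23]) cube([2128, 14, 300]);
translate([249, 472, 323]) cube([2128, 152, 23]);


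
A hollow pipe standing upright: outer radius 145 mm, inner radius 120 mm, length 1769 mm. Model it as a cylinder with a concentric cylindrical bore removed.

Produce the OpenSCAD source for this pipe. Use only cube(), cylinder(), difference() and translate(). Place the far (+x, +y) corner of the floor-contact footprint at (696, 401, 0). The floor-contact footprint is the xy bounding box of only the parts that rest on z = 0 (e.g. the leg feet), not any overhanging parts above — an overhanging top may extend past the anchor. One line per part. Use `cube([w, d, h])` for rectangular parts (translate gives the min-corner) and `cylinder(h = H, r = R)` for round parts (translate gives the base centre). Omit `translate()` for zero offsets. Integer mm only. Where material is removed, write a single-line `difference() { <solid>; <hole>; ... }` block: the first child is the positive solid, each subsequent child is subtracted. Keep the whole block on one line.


difference() { translate([551, 256, 0]) cylinder(h = 1769, r = 145); translate([551, 256, 0]) cylinder(h = 1769, r = 120); }
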